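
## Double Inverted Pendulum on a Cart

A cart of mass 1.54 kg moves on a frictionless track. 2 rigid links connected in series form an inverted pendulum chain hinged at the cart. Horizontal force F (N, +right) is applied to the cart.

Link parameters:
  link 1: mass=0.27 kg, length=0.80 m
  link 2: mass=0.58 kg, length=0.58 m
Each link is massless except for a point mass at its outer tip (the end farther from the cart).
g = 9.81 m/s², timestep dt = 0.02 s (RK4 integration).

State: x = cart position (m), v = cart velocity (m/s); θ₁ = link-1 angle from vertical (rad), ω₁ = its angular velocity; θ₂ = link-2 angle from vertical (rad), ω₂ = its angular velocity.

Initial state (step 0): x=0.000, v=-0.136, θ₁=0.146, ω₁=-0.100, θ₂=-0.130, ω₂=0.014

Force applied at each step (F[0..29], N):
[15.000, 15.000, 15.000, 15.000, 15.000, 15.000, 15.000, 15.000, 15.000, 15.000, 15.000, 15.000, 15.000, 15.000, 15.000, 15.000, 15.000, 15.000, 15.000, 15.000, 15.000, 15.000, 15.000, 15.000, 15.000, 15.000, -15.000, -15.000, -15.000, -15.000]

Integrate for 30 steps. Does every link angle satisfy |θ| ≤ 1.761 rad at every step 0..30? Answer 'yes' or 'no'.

Answer: yes

Derivation:
apply F[0]=+15.000 → step 1: x=-0.001, v=0.044, θ₁=0.143, ω₁=-0.154, θ₂=-0.133, ω₂=-0.266
apply F[1]=+15.000 → step 2: x=0.002, v=0.224, θ₁=0.140, ω₁=-0.210, θ₂=-0.141, ω₂=-0.545
apply F[2]=+15.000 → step 3: x=0.008, v=0.405, θ₁=0.135, ω₁=-0.269, θ₂=-0.154, ω₂=-0.825
apply F[3]=+15.000 → step 4: x=0.018, v=0.587, θ₁=0.129, ω₁=-0.331, θ₂=-0.174, ω₂=-1.106
apply F[4]=+15.000 → step 5: x=0.032, v=0.770, θ₁=0.122, ω₁=-0.400, θ₂=-0.199, ω₂=-1.387
apply F[5]=+15.000 → step 6: x=0.049, v=0.954, θ₁=0.113, ω₁=-0.476, θ₂=-0.229, ω₂=-1.669
apply F[6]=+15.000 → step 7: x=0.070, v=1.140, θ₁=0.103, ω₁=-0.562, θ₂=-0.265, ω₂=-1.948
apply F[7]=+15.000 → step 8: x=0.094, v=1.328, θ₁=0.090, ω₁=-0.663, θ₂=-0.307, ω₂=-2.221
apply F[8]=+15.000 → step 9: x=0.123, v=1.517, θ₁=0.076, ω₁=-0.781, θ₂=-0.354, ω₂=-2.485
apply F[9]=+15.000 → step 10: x=0.155, v=1.708, θ₁=0.059, ω₁=-0.921, θ₂=-0.406, ω₂=-2.733
apply F[10]=+15.000 → step 11: x=0.191, v=1.900, θ₁=0.039, ω₁=-1.086, θ₂=-0.463, ω₂=-2.961
apply F[11]=+15.000 → step 12: x=0.231, v=2.094, θ₁=0.015, ω₁=-1.281, θ₂=-0.525, ω₂=-3.163
apply F[12]=+15.000 → step 13: x=0.275, v=2.289, θ₁=-0.012, ω₁=-1.508, θ₂=-0.590, ω₂=-3.333
apply F[13]=+15.000 → step 14: x=0.323, v=2.484, θ₁=-0.045, ω₁=-1.770, θ₂=-0.658, ω₂=-3.463
apply F[14]=+15.000 → step 15: x=0.374, v=2.680, θ₁=-0.083, ω₁=-2.068, θ₂=-0.728, ω₂=-3.547
apply F[15]=+15.000 → step 16: x=0.430, v=2.875, θ₁=-0.128, ω₁=-2.403, θ₂=-0.799, ω₂=-3.575
apply F[16]=+15.000 → step 17: x=0.489, v=3.069, θ₁=-0.180, ω₁=-2.773, θ₂=-0.870, ω₂=-3.536
apply F[17]=+15.000 → step 18: x=0.553, v=3.260, θ₁=-0.239, ω₁=-3.179, θ₂=-0.940, ω₂=-3.420
apply F[18]=+15.000 → step 19: x=0.620, v=3.446, θ₁=-0.307, ω₁=-3.618, θ₂=-1.007, ω₂=-3.211
apply F[19]=+15.000 → step 20: x=0.690, v=3.623, θ₁=-0.384, ω₁=-4.089, θ₂=-1.068, ω₂=-2.897
apply F[20]=+15.000 → step 21: x=0.764, v=3.788, θ₁=-0.471, ω₁=-4.592, θ₂=-1.122, ω₂=-2.462
apply F[21]=+15.000 → step 22: x=0.842, v=3.934, θ₁=-0.568, ω₁=-5.127, θ₂=-1.165, ω₂=-1.894
apply F[22]=+15.000 → step 23: x=0.922, v=4.050, θ₁=-0.676, ω₁=-5.696, θ₂=-1.196, ω₂=-1.190
apply F[23]=+15.000 → step 24: x=1.003, v=4.121, θ₁=-0.796, ω₁=-6.290, θ₂=-1.212, ω₂=-0.372
apply F[24]=+15.000 → step 25: x=1.086, v=4.125, θ₁=-0.928, ω₁=-6.871, θ₂=-1.211, ω₂=0.471
apply F[25]=+15.000 → step 26: x=1.168, v=4.046, θ₁=-1.070, ω₁=-7.338, θ₂=-1.195, ω₂=1.115
apply F[26]=-15.000 → step 27: x=1.245, v=3.637, θ₁=-1.218, ω₁=-7.394, θ₂=-1.171, ω₂=1.205
apply F[27]=-15.000 → step 28: x=1.313, v=3.224, θ₁=-1.365, ω₁=-7.343, θ₂=-1.149, ω₂=0.913
apply F[28]=-15.000 → step 29: x=1.374, v=2.828, θ₁=-1.511, ω₁=-7.245, θ₂=-1.136, ω₂=0.332
apply F[29]=-15.000 → step 30: x=1.427, v=2.453, θ₁=-1.655, ω₁=-7.156, θ₂=-1.137, ω₂=-0.432
Max |angle| over trajectory = 1.655 rad; bound = 1.761 → within bound.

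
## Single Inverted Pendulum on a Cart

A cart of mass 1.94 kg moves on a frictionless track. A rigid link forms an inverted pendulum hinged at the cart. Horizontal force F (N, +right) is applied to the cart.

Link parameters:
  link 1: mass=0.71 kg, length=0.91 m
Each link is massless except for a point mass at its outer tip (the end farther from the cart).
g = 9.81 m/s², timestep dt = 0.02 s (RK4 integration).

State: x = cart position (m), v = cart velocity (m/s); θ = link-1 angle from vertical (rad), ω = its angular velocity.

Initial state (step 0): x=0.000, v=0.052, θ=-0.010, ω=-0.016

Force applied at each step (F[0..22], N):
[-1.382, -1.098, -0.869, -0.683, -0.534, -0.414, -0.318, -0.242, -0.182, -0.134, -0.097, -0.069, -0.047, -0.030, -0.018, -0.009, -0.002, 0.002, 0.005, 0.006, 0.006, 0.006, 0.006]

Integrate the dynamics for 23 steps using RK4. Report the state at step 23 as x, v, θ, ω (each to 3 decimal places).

Answer: x=0.002, v=-0.000, θ=-0.003, ω=0.009

Derivation:
apply F[0]=-1.382 → step 1: x=0.001, v=0.038, θ=-0.010, ω=-0.003
apply F[1]=-1.098 → step 2: x=0.002, v=0.028, θ=-0.010, ω=0.006
apply F[2]=-0.869 → step 3: x=0.002, v=0.020, θ=-0.010, ω=0.013
apply F[3]=-0.683 → step 4: x=0.002, v=0.013, θ=-0.010, ω=0.018
apply F[4]=-0.534 → step 5: x=0.003, v=0.008, θ=-0.009, ω=0.021
apply F[5]=-0.414 → step 6: x=0.003, v=0.005, θ=-0.009, ω=0.023
apply F[6]=-0.318 → step 7: x=0.003, v=0.002, θ=-0.008, ω=0.024
apply F[7]=-0.242 → step 8: x=0.003, v=0.000, θ=-0.008, ω=0.025
apply F[8]=-0.182 → step 9: x=0.003, v=-0.001, θ=-0.007, ω=0.024
apply F[9]=-0.134 → step 10: x=0.003, v=-0.002, θ=-0.007, ω=0.024
apply F[10]=-0.097 → step 11: x=0.003, v=-0.002, θ=-0.006, ω=0.023
apply F[11]=-0.069 → step 12: x=0.003, v=-0.003, θ=-0.006, ω=0.022
apply F[12]=-0.047 → step 13: x=0.003, v=-0.003, θ=-0.006, ω=0.021
apply F[13]=-0.030 → step 14: x=0.003, v=-0.003, θ=-0.005, ω=0.019
apply F[14]=-0.018 → step 15: x=0.003, v=-0.002, θ=-0.005, ω=0.018
apply F[15]=-0.009 → step 16: x=0.002, v=-0.002, θ=-0.004, ω=0.017
apply F[16]=-0.002 → step 17: x=0.002, v=-0.002, θ=-0.004, ω=0.016
apply F[17]=+0.002 → step 18: x=0.002, v=-0.002, θ=-0.004, ω=0.014
apply F[18]=+0.005 → step 19: x=0.002, v=-0.001, θ=-0.004, ω=0.013
apply F[19]=+0.006 → step 20: x=0.002, v=-0.001, θ=-0.003, ω=0.012
apply F[20]=+0.006 → step 21: x=0.002, v=-0.001, θ=-0.003, ω=0.011
apply F[21]=+0.006 → step 22: x=0.002, v=-0.000, θ=-0.003, ω=0.010
apply F[22]=+0.006 → step 23: x=0.002, v=-0.000, θ=-0.003, ω=0.009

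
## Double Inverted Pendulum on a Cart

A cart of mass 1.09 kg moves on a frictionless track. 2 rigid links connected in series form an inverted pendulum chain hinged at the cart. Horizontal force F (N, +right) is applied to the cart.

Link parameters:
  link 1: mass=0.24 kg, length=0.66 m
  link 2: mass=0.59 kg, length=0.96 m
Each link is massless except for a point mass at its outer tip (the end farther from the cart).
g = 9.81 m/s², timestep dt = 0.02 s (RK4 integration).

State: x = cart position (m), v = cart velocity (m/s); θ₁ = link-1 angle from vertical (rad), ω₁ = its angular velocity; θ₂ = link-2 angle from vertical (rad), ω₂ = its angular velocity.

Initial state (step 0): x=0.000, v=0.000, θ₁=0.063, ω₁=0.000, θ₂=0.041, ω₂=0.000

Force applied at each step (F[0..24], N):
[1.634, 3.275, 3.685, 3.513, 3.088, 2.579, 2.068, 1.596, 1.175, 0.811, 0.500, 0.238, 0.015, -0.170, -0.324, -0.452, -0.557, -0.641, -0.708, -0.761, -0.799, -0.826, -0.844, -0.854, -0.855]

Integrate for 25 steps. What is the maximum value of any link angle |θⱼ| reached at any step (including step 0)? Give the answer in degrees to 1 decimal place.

Answer: 3.6°

Derivation:
apply F[0]=+1.634 → step 1: x=0.000, v=0.021, θ₁=0.063, ω₁=0.004, θ₂=0.041, ω₂=-0.016
apply F[1]=+3.275 → step 2: x=0.001, v=0.071, θ₁=0.063, ω₁=-0.037, θ₂=0.040, ω₂=-0.032
apply F[2]=+3.685 → step 3: x=0.003, v=0.129, θ₁=0.061, ω₁=-0.091, θ₂=0.040, ω₂=-0.048
apply F[3]=+3.513 → step 4: x=0.006, v=0.185, θ₁=0.059, ω₁=-0.141, θ₂=0.038, ω₂=-0.063
apply F[4]=+3.088 → step 5: x=0.010, v=0.233, θ₁=0.056, ω₁=-0.181, θ₂=0.037, ω₂=-0.077
apply F[5]=+2.579 → step 6: x=0.015, v=0.272, θ₁=0.052, ω₁=-0.212, θ₂=0.035, ω₂=-0.089
apply F[6]=+2.068 → step 7: x=0.021, v=0.302, θ₁=0.048, ω₁=-0.232, θ₂=0.034, ω₂=-0.100
apply F[7]=+1.596 → step 8: x=0.027, v=0.325, θ₁=0.043, ω₁=-0.243, θ₂=0.031, ω₂=-0.109
apply F[8]=+1.175 → step 9: x=0.034, v=0.340, θ₁=0.038, ω₁=-0.247, θ₂=0.029, ω₂=-0.116
apply F[9]=+0.811 → step 10: x=0.041, v=0.350, θ₁=0.033, ω₁=-0.246, θ₂=0.027, ω₂=-0.122
apply F[10]=+0.500 → step 11: x=0.048, v=0.355, θ₁=0.028, ω₁=-0.240, θ₂=0.024, ω₂=-0.125
apply F[11]=+0.238 → step 12: x=0.055, v=0.355, θ₁=0.023, ω₁=-0.232, θ₂=0.022, ω₂=-0.127
apply F[12]=+0.015 → step 13: x=0.062, v=0.352, θ₁=0.019, ω₁=-0.220, θ₂=0.019, ω₂=-0.128
apply F[13]=-0.170 → step 14: x=0.069, v=0.347, θ₁=0.015, ω₁=-0.208, θ₂=0.017, ω₂=-0.127
apply F[14]=-0.324 → step 15: x=0.076, v=0.339, θ₁=0.011, ω₁=-0.194, θ₂=0.014, ω₂=-0.125
apply F[15]=-0.452 → step 16: x=0.083, v=0.329, θ₁=0.007, ω₁=-0.180, θ₂=0.012, ω₂=-0.122
apply F[16]=-0.557 → step 17: x=0.089, v=0.318, θ₁=0.003, ω₁=-0.166, θ₂=0.009, ω₂=-0.118
apply F[17]=-0.641 → step 18: x=0.096, v=0.306, θ₁=0.000, ω₁=-0.152, θ₂=0.007, ω₂=-0.113
apply F[18]=-0.708 → step 19: x=0.102, v=0.294, θ₁=-0.003, ω₁=-0.138, θ₂=0.005, ω₂=-0.108
apply F[19]=-0.761 → step 20: x=0.107, v=0.280, θ₁=-0.005, ω₁=-0.125, θ₂=0.003, ω₂=-0.103
apply F[20]=-0.799 → step 21: x=0.113, v=0.266, θ₁=-0.008, ω₁=-0.112, θ₂=0.001, ω₂=-0.097
apply F[21]=-0.826 → step 22: x=0.118, v=0.253, θ₁=-0.010, ω₁=-0.100, θ₂=-0.001, ω₂=-0.091
apply F[22]=-0.844 → step 23: x=0.123, v=0.239, θ₁=-0.012, ω₁=-0.088, θ₂=-0.003, ω₂=-0.085
apply F[23]=-0.854 → step 24: x=0.127, v=0.225, θ₁=-0.013, ω₁=-0.077, θ₂=-0.005, ω₂=-0.079
apply F[24]=-0.855 → step 25: x=0.132, v=0.211, θ₁=-0.015, ω₁=-0.067, θ₂=-0.006, ω₂=-0.073
Max |angle| over trajectory = 0.063 rad = 3.6°.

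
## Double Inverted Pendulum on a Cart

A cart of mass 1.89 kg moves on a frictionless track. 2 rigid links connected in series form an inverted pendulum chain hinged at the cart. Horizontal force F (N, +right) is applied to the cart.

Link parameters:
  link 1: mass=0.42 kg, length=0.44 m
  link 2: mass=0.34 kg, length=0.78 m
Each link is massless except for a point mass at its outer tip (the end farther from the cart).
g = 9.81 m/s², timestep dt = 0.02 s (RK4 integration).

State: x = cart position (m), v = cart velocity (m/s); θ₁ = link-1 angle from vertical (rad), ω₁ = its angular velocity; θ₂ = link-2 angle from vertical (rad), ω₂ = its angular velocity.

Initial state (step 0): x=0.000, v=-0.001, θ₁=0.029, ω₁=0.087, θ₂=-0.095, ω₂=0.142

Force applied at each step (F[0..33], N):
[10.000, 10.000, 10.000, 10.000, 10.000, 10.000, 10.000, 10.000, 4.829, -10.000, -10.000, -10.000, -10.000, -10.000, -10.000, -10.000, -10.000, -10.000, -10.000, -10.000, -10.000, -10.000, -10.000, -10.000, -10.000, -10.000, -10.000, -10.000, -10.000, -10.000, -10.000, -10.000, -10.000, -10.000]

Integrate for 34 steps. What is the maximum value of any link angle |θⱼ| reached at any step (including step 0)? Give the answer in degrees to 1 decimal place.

Answer: 71.5°

Derivation:
apply F[0]=+10.000 → step 1: x=0.001, v=0.103, θ₁=0.029, ω₁=-0.091, θ₂=-0.093, ω₂=0.086
apply F[1]=+10.000 → step 2: x=0.004, v=0.206, θ₁=0.025, ω₁=-0.272, θ₂=-0.092, ω₂=0.032
apply F[2]=+10.000 → step 3: x=0.009, v=0.310, θ₁=0.018, ω₁=-0.458, θ₂=-0.091, ω₂=-0.020
apply F[3]=+10.000 → step 4: x=0.017, v=0.415, θ₁=0.007, ω₁=-0.653, θ₂=-0.092, ω₂=-0.066
apply F[4]=+10.000 → step 5: x=0.026, v=0.521, θ₁=-0.008, ω₁=-0.862, θ₂=-0.094, ω₂=-0.107
apply F[5]=+10.000 → step 6: x=0.037, v=0.628, θ₁=-0.028, ω₁=-1.087, θ₂=-0.097, ω₂=-0.140
apply F[6]=+10.000 → step 7: x=0.051, v=0.737, θ₁=-0.052, ω₁=-1.332, θ₂=-0.100, ω₂=-0.165
apply F[7]=+10.000 → step 8: x=0.067, v=0.847, θ₁=-0.081, ω₁=-1.600, θ₂=-0.103, ω₂=-0.179
apply F[8]=+4.829 → step 9: x=0.084, v=0.904, θ₁=-0.115, ω₁=-1.772, θ₂=-0.107, ω₂=-0.182
apply F[9]=-10.000 → step 10: x=0.101, v=0.808, θ₁=-0.149, ω₁=-1.621, θ₂=-0.110, ω₂=-0.172
apply F[10]=-10.000 → step 11: x=0.117, v=0.715, θ₁=-0.180, ω₁=-1.503, θ₂=-0.113, ω₂=-0.149
apply F[11]=-10.000 → step 12: x=0.130, v=0.624, θ₁=-0.209, ω₁=-1.414, θ₂=-0.116, ω₂=-0.114
apply F[12]=-10.000 → step 13: x=0.142, v=0.535, θ₁=-0.237, ω₁=-1.352, θ₂=-0.118, ω₂=-0.067
apply F[13]=-10.000 → step 14: x=0.151, v=0.448, θ₁=-0.263, ω₁=-1.318, θ₂=-0.119, ω₂=-0.008
apply F[14]=-10.000 → step 15: x=0.160, v=0.364, θ₁=-0.289, ω₁=-1.310, θ₂=-0.118, ω₂=0.062
apply F[15]=-10.000 → step 16: x=0.166, v=0.281, θ₁=-0.316, ω₁=-1.326, θ₂=-0.116, ω₂=0.144
apply F[16]=-10.000 → step 17: x=0.171, v=0.200, θ₁=-0.343, ω₁=-1.368, θ₂=-0.112, ω₂=0.237
apply F[17]=-10.000 → step 18: x=0.174, v=0.120, θ₁=-0.371, ω₁=-1.434, θ₂=-0.107, ω₂=0.342
apply F[18]=-10.000 → step 19: x=0.176, v=0.041, θ₁=-0.400, ω₁=-1.523, θ₂=-0.099, ω₂=0.458
apply F[19]=-10.000 → step 20: x=0.176, v=-0.037, θ₁=-0.432, ω₁=-1.636, θ₂=-0.088, ω₂=0.586
apply F[20]=-10.000 → step 21: x=0.174, v=-0.114, θ₁=-0.466, ω₁=-1.770, θ₂=-0.075, ω₂=0.723
apply F[21]=-10.000 → step 22: x=0.171, v=-0.191, θ₁=-0.503, ω₁=-1.925, θ₂=-0.059, ω₂=0.868
apply F[22]=-10.000 → step 23: x=0.167, v=-0.268, θ₁=-0.543, ω₁=-2.096, θ₂=-0.040, ω₂=1.019
apply F[23]=-10.000 → step 24: x=0.160, v=-0.345, θ₁=-0.587, ω₁=-2.280, θ₂=-0.018, ω₂=1.173
apply F[24]=-10.000 → step 25: x=0.153, v=-0.424, θ₁=-0.634, ω₁=-2.475, θ₂=0.007, ω₂=1.327
apply F[25]=-10.000 → step 26: x=0.143, v=-0.505, θ₁=-0.686, ω₁=-2.676, θ₂=0.035, ω₂=1.476
apply F[26]=-10.000 → step 27: x=0.133, v=-0.588, θ₁=-0.741, ω₁=-2.880, θ₂=0.066, ω₂=1.618
apply F[27]=-10.000 → step 28: x=0.120, v=-0.673, θ₁=-0.801, ω₁=-3.086, θ₂=0.099, ω₂=1.748
apply F[28]=-10.000 → step 29: x=0.106, v=-0.760, θ₁=-0.865, ω₁=-3.293, θ₂=0.135, ω₂=1.863
apply F[29]=-10.000 → step 30: x=0.089, v=-0.851, θ₁=-0.933, ω₁=-3.502, θ₂=0.174, ω₂=1.962
apply F[30]=-10.000 → step 31: x=0.072, v=-0.944, θ₁=-1.005, ω₁=-3.716, θ₂=0.214, ω₂=2.041
apply F[31]=-10.000 → step 32: x=0.052, v=-1.041, θ₁=-1.081, ω₁=-3.938, θ₂=0.255, ω₂=2.098
apply F[32]=-10.000 → step 33: x=0.030, v=-1.142, θ₁=-1.162, ω₁=-4.175, θ₂=0.298, ω₂=2.131
apply F[33]=-10.000 → step 34: x=0.006, v=-1.247, θ₁=-1.248, ω₁=-4.434, θ₂=0.340, ω₂=2.136
Max |angle| over trajectory = 1.248 rad = 71.5°.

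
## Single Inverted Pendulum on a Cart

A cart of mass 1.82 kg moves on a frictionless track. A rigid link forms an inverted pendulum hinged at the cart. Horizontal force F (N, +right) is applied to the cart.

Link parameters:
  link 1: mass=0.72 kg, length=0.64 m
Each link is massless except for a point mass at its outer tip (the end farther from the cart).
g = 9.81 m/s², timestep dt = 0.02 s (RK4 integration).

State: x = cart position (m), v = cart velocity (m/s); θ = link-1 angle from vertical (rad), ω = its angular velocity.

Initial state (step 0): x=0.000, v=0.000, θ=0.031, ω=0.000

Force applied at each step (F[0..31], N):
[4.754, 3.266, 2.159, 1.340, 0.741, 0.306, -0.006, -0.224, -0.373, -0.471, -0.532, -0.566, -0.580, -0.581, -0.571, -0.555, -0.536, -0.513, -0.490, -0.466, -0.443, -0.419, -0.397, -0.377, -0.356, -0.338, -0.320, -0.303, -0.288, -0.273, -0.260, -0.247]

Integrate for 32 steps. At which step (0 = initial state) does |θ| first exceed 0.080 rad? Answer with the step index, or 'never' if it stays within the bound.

apply F[0]=+4.754 → step 1: x=0.000, v=0.050, θ=0.030, ω=-0.068
apply F[1]=+3.266 → step 2: x=0.002, v=0.083, θ=0.029, ω=-0.112
apply F[2]=+2.159 → step 3: x=0.004, v=0.105, θ=0.026, ω=-0.137
apply F[3]=+1.340 → step 4: x=0.006, v=0.118, θ=0.023, ω=-0.150
apply F[4]=+0.741 → step 5: x=0.008, v=0.124, θ=0.020, ω=-0.153
apply F[5]=+0.306 → step 6: x=0.011, v=0.126, θ=0.017, ω=-0.150
apply F[6]=-0.006 → step 7: x=0.013, v=0.125, θ=0.014, ω=-0.144
apply F[7]=-0.224 → step 8: x=0.016, v=0.122, θ=0.011, ω=-0.134
apply F[8]=-0.373 → step 9: x=0.018, v=0.117, θ=0.009, ω=-0.124
apply F[9]=-0.471 → step 10: x=0.021, v=0.111, θ=0.006, ω=-0.112
apply F[10]=-0.532 → step 11: x=0.023, v=0.105, θ=0.004, ω=-0.101
apply F[11]=-0.566 → step 12: x=0.025, v=0.098, θ=0.002, ω=-0.090
apply F[12]=-0.580 → step 13: x=0.027, v=0.092, θ=0.001, ω=-0.079
apply F[13]=-0.581 → step 14: x=0.028, v=0.085, θ=-0.001, ω=-0.069
apply F[14]=-0.571 → step 15: x=0.030, v=0.079, θ=-0.002, ω=-0.060
apply F[15]=-0.555 → step 16: x=0.032, v=0.073, θ=-0.003, ω=-0.051
apply F[16]=-0.536 → step 17: x=0.033, v=0.068, θ=-0.004, ω=-0.044
apply F[17]=-0.513 → step 18: x=0.034, v=0.062, θ=-0.005, ω=-0.037
apply F[18]=-0.490 → step 19: x=0.035, v=0.057, θ=-0.006, ω=-0.031
apply F[19]=-0.466 → step 20: x=0.037, v=0.053, θ=-0.006, ω=-0.025
apply F[20]=-0.443 → step 21: x=0.038, v=0.048, θ=-0.007, ω=-0.020
apply F[21]=-0.419 → step 22: x=0.038, v=0.044, θ=-0.007, ω=-0.016
apply F[22]=-0.397 → step 23: x=0.039, v=0.040, θ=-0.007, ω=-0.012
apply F[23]=-0.377 → step 24: x=0.040, v=0.037, θ=-0.007, ω=-0.009
apply F[24]=-0.356 → step 25: x=0.041, v=0.033, θ=-0.008, ω=-0.006
apply F[25]=-0.338 → step 26: x=0.041, v=0.030, θ=-0.008, ω=-0.004
apply F[26]=-0.320 → step 27: x=0.042, v=0.027, θ=-0.008, ω=-0.002
apply F[27]=-0.303 → step 28: x=0.043, v=0.025, θ=-0.008, ω=0.000
apply F[28]=-0.288 → step 29: x=0.043, v=0.022, θ=-0.008, ω=0.002
apply F[29]=-0.273 → step 30: x=0.043, v=0.020, θ=-0.008, ω=0.003
apply F[30]=-0.260 → step 31: x=0.044, v=0.018, θ=-0.008, ω=0.005
apply F[31]=-0.247 → step 32: x=0.044, v=0.015, θ=-0.008, ω=0.006
max |θ| = 0.031 ≤ 0.080 over all 33 states.

Answer: never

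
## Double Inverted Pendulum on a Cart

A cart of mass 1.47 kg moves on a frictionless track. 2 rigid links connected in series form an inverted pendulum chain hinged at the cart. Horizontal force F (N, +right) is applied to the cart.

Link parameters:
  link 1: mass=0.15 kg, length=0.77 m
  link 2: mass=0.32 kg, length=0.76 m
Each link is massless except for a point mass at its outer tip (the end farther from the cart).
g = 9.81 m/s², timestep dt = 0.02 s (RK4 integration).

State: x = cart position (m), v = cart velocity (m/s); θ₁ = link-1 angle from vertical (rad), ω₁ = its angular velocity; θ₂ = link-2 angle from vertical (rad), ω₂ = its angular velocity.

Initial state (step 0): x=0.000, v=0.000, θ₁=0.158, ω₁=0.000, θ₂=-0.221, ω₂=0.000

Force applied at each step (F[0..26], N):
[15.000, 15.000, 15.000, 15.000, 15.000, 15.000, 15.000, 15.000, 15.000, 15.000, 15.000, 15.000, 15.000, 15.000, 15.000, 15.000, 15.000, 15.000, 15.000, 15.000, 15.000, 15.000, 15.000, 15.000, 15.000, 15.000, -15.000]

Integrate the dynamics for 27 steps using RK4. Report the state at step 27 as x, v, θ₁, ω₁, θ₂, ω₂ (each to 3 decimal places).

Answer: x=1.420, v=4.302, θ₁=-1.254, ω₁=-8.407, θ₂=-1.197, ω₂=1.165

Derivation:
apply F[0]=+15.000 → step 1: x=0.002, v=0.195, θ₁=0.158, ω₁=-0.045, θ₂=-0.224, ω₂=-0.265
apply F[1]=+15.000 → step 2: x=0.008, v=0.391, θ₁=0.156, ω₁=-0.092, θ₂=-0.232, ω₂=-0.530
apply F[2]=+15.000 → step 3: x=0.018, v=0.587, θ₁=0.154, ω₁=-0.142, θ₂=-0.245, ω₂=-0.794
apply F[3]=+15.000 → step 4: x=0.031, v=0.783, θ₁=0.150, ω₁=-0.198, θ₂=-0.263, ω₂=-1.057
apply F[4]=+15.000 → step 5: x=0.049, v=0.980, θ₁=0.146, ω₁=-0.262, θ₂=-0.287, ω₂=-1.317
apply F[5]=+15.000 → step 6: x=0.070, v=1.177, θ₁=0.140, ω₁=-0.336, θ₂=-0.316, ω₂=-1.573
apply F[6]=+15.000 → step 7: x=0.096, v=1.376, θ₁=0.132, ω₁=-0.424, θ₂=-0.350, ω₂=-1.822
apply F[7]=+15.000 → step 8: x=0.126, v=1.575, θ₁=0.123, ω₁=-0.530, θ₂=-0.389, ω₂=-2.063
apply F[8]=+15.000 → step 9: x=0.159, v=1.775, θ₁=0.111, ω₁=-0.657, θ₂=-0.432, ω₂=-2.292
apply F[9]=+15.000 → step 10: x=0.196, v=1.975, θ₁=0.096, ω₁=-0.809, θ₂=-0.480, ω₂=-2.507
apply F[10]=+15.000 → step 11: x=0.238, v=2.177, θ₁=0.078, ω₁=-0.989, θ₂=-0.533, ω₂=-2.704
apply F[11]=+15.000 → step 12: x=0.284, v=2.380, θ₁=0.057, ω₁=-1.201, θ₂=-0.588, ω₂=-2.879
apply F[12]=+15.000 → step 13: x=0.333, v=2.583, θ₁=0.030, ω₁=-1.446, θ₂=-0.648, ω₂=-3.029
apply F[13]=+15.000 → step 14: x=0.387, v=2.787, θ₁=-0.002, ω₁=-1.728, θ₂=-0.709, ω₂=-3.148
apply F[14]=+15.000 → step 15: x=0.445, v=2.991, θ₁=-0.039, ω₁=-2.047, θ₂=-0.773, ω₂=-3.230
apply F[15]=+15.000 → step 16: x=0.507, v=3.195, θ₁=-0.084, ω₁=-2.405, θ₂=-0.838, ω₂=-3.267
apply F[16]=+15.000 → step 17: x=0.572, v=3.399, θ₁=-0.136, ω₁=-2.803, θ₂=-0.904, ω₂=-3.251
apply F[17]=+15.000 → step 18: x=0.642, v=3.602, θ₁=-0.196, ω₁=-3.240, θ₂=-0.968, ω₂=-3.171
apply F[18]=+15.000 → step 19: x=0.717, v=3.802, θ₁=-0.266, ω₁=-3.717, θ₂=-1.030, ω₂=-3.012
apply F[19]=+15.000 → step 20: x=0.795, v=3.997, θ₁=-0.345, ω₁=-4.236, θ₂=-1.088, ω₂=-2.761
apply F[20]=+15.000 → step 21: x=0.876, v=4.185, θ₁=-0.435, ω₁=-4.800, θ₂=-1.140, ω₂=-2.400
apply F[21]=+15.000 → step 22: x=0.962, v=4.361, θ₁=-0.537, ω₁=-5.416, θ₂=-1.183, ω₂=-1.911
apply F[22]=+15.000 → step 23: x=1.051, v=4.516, θ₁=-0.652, ω₁=-6.096, θ₂=-1.215, ω₂=-1.279
apply F[23]=+15.000 → step 24: x=1.142, v=4.638, θ₁=-0.782, ω₁=-6.845, θ₂=-1.233, ω₂=-0.503
apply F[24]=+15.000 → step 25: x=1.236, v=4.706, θ₁=-0.926, ω₁=-7.630, θ₂=-1.235, ω₂=0.356
apply F[25]=+15.000 → step 26: x=1.330, v=4.696, θ₁=-1.086, ω₁=-8.304, θ₂=-1.220, ω₂=1.064
apply F[26]=-15.000 → step 27: x=1.420, v=4.302, θ₁=-1.254, ω₁=-8.407, θ₂=-1.197, ω₂=1.165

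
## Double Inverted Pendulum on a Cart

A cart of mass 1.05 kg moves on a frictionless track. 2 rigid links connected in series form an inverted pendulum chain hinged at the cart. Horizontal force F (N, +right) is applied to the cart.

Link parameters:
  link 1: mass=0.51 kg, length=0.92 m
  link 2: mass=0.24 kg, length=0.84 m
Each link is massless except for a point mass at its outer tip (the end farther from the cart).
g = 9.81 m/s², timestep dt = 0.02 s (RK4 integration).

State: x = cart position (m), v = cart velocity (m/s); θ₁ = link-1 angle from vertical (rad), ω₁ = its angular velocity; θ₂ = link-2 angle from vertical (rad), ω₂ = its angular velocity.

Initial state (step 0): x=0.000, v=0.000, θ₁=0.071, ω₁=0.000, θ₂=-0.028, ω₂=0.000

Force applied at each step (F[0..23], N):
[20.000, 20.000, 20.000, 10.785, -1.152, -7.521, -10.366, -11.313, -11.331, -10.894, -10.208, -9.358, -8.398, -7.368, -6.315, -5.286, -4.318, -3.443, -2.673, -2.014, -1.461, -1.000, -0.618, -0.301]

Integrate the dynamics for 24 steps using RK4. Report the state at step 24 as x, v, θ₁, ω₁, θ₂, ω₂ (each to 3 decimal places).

apply F[0]=+20.000 → step 1: x=0.004, v=0.370, θ₁=0.067, ω₁=-0.375, θ₂=-0.028, ω₂=-0.038
apply F[1]=+20.000 → step 2: x=0.015, v=0.742, θ₁=0.056, ω₁=-0.755, θ₂=-0.029, ω₂=-0.071
apply F[2]=+20.000 → step 3: x=0.033, v=1.116, θ₁=0.037, ω₁=-1.144, θ₂=-0.031, ω₂=-0.098
apply F[3]=+10.785 → step 4: x=0.058, v=1.318, θ₁=0.012, ω₁=-1.354, θ₂=-0.033, ω₂=-0.115
apply F[4]=-1.152 → step 5: x=0.084, v=1.296, θ₁=-0.015, ω₁=-1.327, θ₂=-0.036, ω₂=-0.125
apply F[5]=-7.521 → step 6: x=0.108, v=1.157, θ₁=-0.040, ω₁=-1.181, θ₂=-0.038, ω₂=-0.127
apply F[6]=-10.366 → step 7: x=0.130, v=0.966, θ₁=-0.061, ω₁=-0.985, θ₂=-0.041, ω₂=-0.124
apply F[7]=-11.313 → step 8: x=0.147, v=0.760, θ₁=-0.079, ω₁=-0.780, θ₂=-0.043, ω₂=-0.114
apply F[8]=-11.331 → step 9: x=0.160, v=0.557, θ₁=-0.093, ω₁=-0.583, θ₂=-0.045, ω₂=-0.099
apply F[9]=-10.894 → step 10: x=0.169, v=0.364, θ₁=-0.103, ω₁=-0.401, θ₂=-0.047, ω₂=-0.080
apply F[10]=-10.208 → step 11: x=0.175, v=0.186, θ₁=-0.109, ω₁=-0.237, θ₂=-0.048, ω₂=-0.058
apply F[11]=-9.358 → step 12: x=0.177, v=0.024, θ₁=-0.112, ω₁=-0.093, θ₂=-0.049, ω₂=-0.035
apply F[12]=-8.398 → step 13: x=0.176, v=-0.119, θ₁=-0.113, ω₁=0.031, θ₂=-0.050, ω₂=-0.012
apply F[13]=-7.368 → step 14: x=0.172, v=-0.243, θ₁=-0.111, ω₁=0.134, θ₂=-0.050, ω₂=0.010
apply F[14]=-6.315 → step 15: x=0.166, v=-0.347, θ₁=-0.108, ω₁=0.217, θ₂=-0.050, ω₂=0.032
apply F[15]=-5.286 → step 16: x=0.159, v=-0.432, θ₁=-0.103, ω₁=0.281, θ₂=-0.049, ω₂=0.052
apply F[16]=-4.318 → step 17: x=0.149, v=-0.500, θ₁=-0.097, ω₁=0.328, θ₂=-0.047, ω₂=0.070
apply F[17]=-3.443 → step 18: x=0.139, v=-0.553, θ₁=-0.090, ω₁=0.361, θ₂=-0.046, ω₂=0.086
apply F[18]=-2.673 → step 19: x=0.127, v=-0.592, θ₁=-0.082, ω₁=0.380, θ₂=-0.044, ω₂=0.100
apply F[19]=-2.014 → step 20: x=0.115, v=-0.619, θ₁=-0.075, ω₁=0.390, θ₂=-0.042, ω₂=0.112
apply F[20]=-1.461 → step 21: x=0.103, v=-0.637, θ₁=-0.067, ω₁=0.391, θ₂=-0.040, ω₂=0.122
apply F[21]=-1.000 → step 22: x=0.090, v=-0.647, θ₁=-0.059, ω₁=0.387, θ₂=-0.037, ω₂=0.131
apply F[22]=-0.618 → step 23: x=0.077, v=-0.652, θ₁=-0.051, ω₁=0.378, θ₂=-0.034, ω₂=0.137
apply F[23]=-0.301 → step 24: x=0.064, v=-0.651, θ₁=-0.044, ω₁=0.365, θ₂=-0.032, ω₂=0.142

Answer: x=0.064, v=-0.651, θ₁=-0.044, ω₁=0.365, θ₂=-0.032, ω₂=0.142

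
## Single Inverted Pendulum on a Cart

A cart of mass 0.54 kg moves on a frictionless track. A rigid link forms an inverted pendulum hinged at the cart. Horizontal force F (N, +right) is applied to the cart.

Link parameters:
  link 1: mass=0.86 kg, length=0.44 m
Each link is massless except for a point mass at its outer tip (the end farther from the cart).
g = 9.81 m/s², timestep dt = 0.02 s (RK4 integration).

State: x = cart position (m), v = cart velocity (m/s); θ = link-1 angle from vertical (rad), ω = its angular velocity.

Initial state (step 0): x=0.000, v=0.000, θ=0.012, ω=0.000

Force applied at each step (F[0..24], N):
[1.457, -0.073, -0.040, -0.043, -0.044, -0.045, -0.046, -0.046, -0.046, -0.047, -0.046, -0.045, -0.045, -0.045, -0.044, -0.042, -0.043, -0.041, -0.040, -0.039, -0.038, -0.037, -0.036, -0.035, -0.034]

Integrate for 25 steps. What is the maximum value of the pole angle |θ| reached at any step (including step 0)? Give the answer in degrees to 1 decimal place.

Answer: 0.7°

Derivation:
apply F[0]=+1.457 → step 1: x=0.001, v=0.050, θ=0.011, ω=-0.109
apply F[1]=-0.073 → step 2: x=0.001, v=0.045, θ=0.009, ω=-0.092
apply F[2]=-0.040 → step 3: x=0.002, v=0.041, θ=0.007, ω=-0.079
apply F[3]=-0.043 → step 4: x=0.003, v=0.037, θ=0.006, ω=-0.068
apply F[4]=-0.044 → step 5: x=0.004, v=0.034, θ=0.004, ω=-0.058
apply F[5]=-0.045 → step 6: x=0.004, v=0.031, θ=0.003, ω=-0.050
apply F[6]=-0.046 → step 7: x=0.005, v=0.028, θ=0.002, ω=-0.043
apply F[7]=-0.046 → step 8: x=0.006, v=0.026, θ=0.002, ω=-0.036
apply F[8]=-0.046 → step 9: x=0.006, v=0.024, θ=0.001, ω=-0.031
apply F[9]=-0.047 → step 10: x=0.007, v=0.022, θ=0.000, ω=-0.026
apply F[10]=-0.046 → step 11: x=0.007, v=0.020, θ=-0.000, ω=-0.022
apply F[11]=-0.045 → step 12: x=0.007, v=0.018, θ=-0.000, ω=-0.019
apply F[12]=-0.045 → step 13: x=0.008, v=0.017, θ=-0.001, ω=-0.016
apply F[13]=-0.045 → step 14: x=0.008, v=0.016, θ=-0.001, ω=-0.013
apply F[14]=-0.044 → step 15: x=0.008, v=0.014, θ=-0.001, ω=-0.011
apply F[15]=-0.042 → step 16: x=0.009, v=0.013, θ=-0.001, ω=-0.009
apply F[16]=-0.043 → step 17: x=0.009, v=0.012, θ=-0.002, ω=-0.007
apply F[17]=-0.041 → step 18: x=0.009, v=0.011, θ=-0.002, ω=-0.005
apply F[18]=-0.040 → step 19: x=0.009, v=0.010, θ=-0.002, ω=-0.004
apply F[19]=-0.039 → step 20: x=0.009, v=0.009, θ=-0.002, ω=-0.003
apply F[20]=-0.038 → step 21: x=0.010, v=0.009, θ=-0.002, ω=-0.002
apply F[21]=-0.037 → step 22: x=0.010, v=0.008, θ=-0.002, ω=-0.001
apply F[22]=-0.036 → step 23: x=0.010, v=0.007, θ=-0.002, ω=-0.001
apply F[23]=-0.035 → step 24: x=0.010, v=0.006, θ=-0.002, ω=-0.000
apply F[24]=-0.034 → step 25: x=0.010, v=0.006, θ=-0.002, ω=0.000
Max |angle| over trajectory = 0.012 rad = 0.7°.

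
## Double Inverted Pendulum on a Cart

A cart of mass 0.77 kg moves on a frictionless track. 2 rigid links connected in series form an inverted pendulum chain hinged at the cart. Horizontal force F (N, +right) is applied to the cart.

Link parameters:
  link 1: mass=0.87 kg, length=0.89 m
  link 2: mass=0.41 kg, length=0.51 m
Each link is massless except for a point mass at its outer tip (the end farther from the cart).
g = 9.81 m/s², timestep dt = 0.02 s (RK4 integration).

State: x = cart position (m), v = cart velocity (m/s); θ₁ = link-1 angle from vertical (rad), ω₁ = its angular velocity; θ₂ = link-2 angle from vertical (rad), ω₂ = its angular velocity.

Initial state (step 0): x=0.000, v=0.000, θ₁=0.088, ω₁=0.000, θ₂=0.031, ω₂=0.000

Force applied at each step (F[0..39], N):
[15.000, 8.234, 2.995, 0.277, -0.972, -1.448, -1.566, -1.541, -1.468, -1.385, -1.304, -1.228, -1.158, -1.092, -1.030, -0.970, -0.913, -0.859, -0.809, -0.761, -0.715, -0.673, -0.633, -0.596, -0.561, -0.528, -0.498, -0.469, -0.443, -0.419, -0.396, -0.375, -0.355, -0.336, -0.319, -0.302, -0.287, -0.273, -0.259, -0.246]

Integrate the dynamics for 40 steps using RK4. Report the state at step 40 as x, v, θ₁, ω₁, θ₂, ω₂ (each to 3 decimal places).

Answer: x=0.137, v=-0.020, θ₁=-0.012, ω₁=0.023, θ₂=-0.011, ω₂=0.011

Derivation:
apply F[0]=+15.000 → step 1: x=0.004, v=0.357, θ₁=0.084, ω₁=-0.374, θ₂=0.031, ω₂=-0.036
apply F[1]=+8.234 → step 2: x=0.013, v=0.544, θ₁=0.075, ω₁=-0.560, θ₂=0.030, ω₂=-0.066
apply F[2]=+2.995 → step 3: x=0.024, v=0.599, θ₁=0.063, ω₁=-0.603, θ₂=0.028, ω₂=-0.088
apply F[3]=+0.277 → step 4: x=0.036, v=0.588, θ₁=0.052, ω₁=-0.575, θ₂=0.026, ω₂=-0.105
apply F[4]=-0.972 → step 5: x=0.047, v=0.549, θ₁=0.041, ω₁=-0.518, θ₂=0.024, ω₂=-0.116
apply F[5]=-1.448 → step 6: x=0.058, v=0.500, θ₁=0.031, ω₁=-0.454, θ₂=0.021, ω₂=-0.123
apply F[6]=-1.566 → step 7: x=0.067, v=0.451, θ₁=0.022, ω₁=-0.392, θ₂=0.019, ω₂=-0.127
apply F[7]=-1.541 → step 8: x=0.076, v=0.405, θ₁=0.015, ω₁=-0.337, θ₂=0.016, ω₂=-0.128
apply F[8]=-1.468 → step 9: x=0.083, v=0.363, θ₁=0.009, ω₁=-0.287, θ₂=0.014, ω₂=-0.126
apply F[9]=-1.385 → step 10: x=0.090, v=0.325, θ₁=0.004, ω₁=-0.244, θ₂=0.011, ω₂=-0.122
apply F[10]=-1.304 → step 11: x=0.096, v=0.290, θ₁=-0.001, ω₁=-0.206, θ₂=0.009, ω₂=-0.117
apply F[11]=-1.228 → step 12: x=0.102, v=0.259, θ₁=-0.005, ω₁=-0.173, θ₂=0.007, ω₂=-0.111
apply F[12]=-1.158 → step 13: x=0.107, v=0.231, θ₁=-0.008, ω₁=-0.144, θ₂=0.005, ω₂=-0.104
apply F[13]=-1.092 → step 14: x=0.111, v=0.206, θ₁=-0.010, ω₁=-0.118, θ₂=0.003, ω₂=-0.097
apply F[14]=-1.030 → step 15: x=0.115, v=0.183, θ₁=-0.013, ω₁=-0.097, θ₂=0.001, ω₂=-0.090
apply F[15]=-0.970 → step 16: x=0.119, v=0.162, θ₁=-0.014, ω₁=-0.077, θ₂=-0.001, ω₂=-0.082
apply F[16]=-0.913 → step 17: x=0.122, v=0.143, θ₁=-0.016, ω₁=-0.061, θ₂=-0.003, ω₂=-0.075
apply F[17]=-0.859 → step 18: x=0.124, v=0.126, θ₁=-0.017, ω₁=-0.047, θ₂=-0.004, ω₂=-0.068
apply F[18]=-0.809 → step 19: x=0.127, v=0.111, θ₁=-0.018, ω₁=-0.035, θ₂=-0.005, ω₂=-0.061
apply F[19]=-0.761 → step 20: x=0.129, v=0.097, θ₁=-0.018, ω₁=-0.024, θ₂=-0.006, ω₂=-0.054
apply F[20]=-0.715 → step 21: x=0.131, v=0.084, θ₁=-0.019, ω₁=-0.015, θ₂=-0.007, ω₂=-0.047
apply F[21]=-0.673 → step 22: x=0.132, v=0.073, θ₁=-0.019, ω₁=-0.008, θ₂=-0.008, ω₂=-0.041
apply F[22]=-0.633 → step 23: x=0.133, v=0.063, θ₁=-0.019, ω₁=-0.001, θ₂=-0.009, ω₂=-0.036
apply F[23]=-0.596 → step 24: x=0.135, v=0.053, θ₁=-0.019, ω₁=0.004, θ₂=-0.010, ω₂=-0.030
apply F[24]=-0.561 → step 25: x=0.136, v=0.045, θ₁=-0.019, ω₁=0.009, θ₂=-0.010, ω₂=-0.025
apply F[25]=-0.528 → step 26: x=0.136, v=0.037, θ₁=-0.018, ω₁=0.012, θ₂=-0.011, ω₂=-0.021
apply F[26]=-0.498 → step 27: x=0.137, v=0.030, θ₁=-0.018, ω₁=0.015, θ₂=-0.011, ω₂=-0.017
apply F[27]=-0.469 → step 28: x=0.138, v=0.024, θ₁=-0.018, ω₁=0.018, θ₂=-0.011, ω₂=-0.013
apply F[28]=-0.443 → step 29: x=0.138, v=0.018, θ₁=-0.018, ω₁=0.020, θ₂=-0.012, ω₂=-0.009
apply F[29]=-0.419 → step 30: x=0.138, v=0.013, θ₁=-0.017, ω₁=0.021, θ₂=-0.012, ω₂=-0.006
apply F[30]=-0.396 → step 31: x=0.139, v=0.008, θ₁=-0.017, ω₁=0.022, θ₂=-0.012, ω₂=-0.004
apply F[31]=-0.375 → step 32: x=0.139, v=0.004, θ₁=-0.016, ω₁=0.023, θ₂=-0.012, ω₂=-0.001
apply F[32]=-0.355 → step 33: x=0.139, v=-0.000, θ₁=-0.016, ω₁=0.024, θ₂=-0.012, ω₂=0.001
apply F[33]=-0.336 → step 34: x=0.139, v=-0.004, θ₁=-0.015, ω₁=0.024, θ₂=-0.012, ω₂=0.003
apply F[34]=-0.319 → step 35: x=0.139, v=-0.007, θ₁=-0.015, ω₁=0.024, θ₂=-0.012, ω₂=0.005
apply F[35]=-0.302 → step 36: x=0.138, v=-0.010, θ₁=-0.014, ω₁=0.024, θ₂=-0.012, ω₂=0.007
apply F[36]=-0.287 → step 37: x=0.138, v=-0.013, θ₁=-0.014, ω₁=0.024, θ₂=-0.012, ω₂=0.008
apply F[37]=-0.273 → step 38: x=0.138, v=-0.016, θ₁=-0.013, ω₁=0.024, θ₂=-0.011, ω₂=0.009
apply F[38]=-0.259 → step 39: x=0.138, v=-0.018, θ₁=-0.013, ω₁=0.023, θ₂=-0.011, ω₂=0.010
apply F[39]=-0.246 → step 40: x=0.137, v=-0.020, θ₁=-0.012, ω₁=0.023, θ₂=-0.011, ω₂=0.011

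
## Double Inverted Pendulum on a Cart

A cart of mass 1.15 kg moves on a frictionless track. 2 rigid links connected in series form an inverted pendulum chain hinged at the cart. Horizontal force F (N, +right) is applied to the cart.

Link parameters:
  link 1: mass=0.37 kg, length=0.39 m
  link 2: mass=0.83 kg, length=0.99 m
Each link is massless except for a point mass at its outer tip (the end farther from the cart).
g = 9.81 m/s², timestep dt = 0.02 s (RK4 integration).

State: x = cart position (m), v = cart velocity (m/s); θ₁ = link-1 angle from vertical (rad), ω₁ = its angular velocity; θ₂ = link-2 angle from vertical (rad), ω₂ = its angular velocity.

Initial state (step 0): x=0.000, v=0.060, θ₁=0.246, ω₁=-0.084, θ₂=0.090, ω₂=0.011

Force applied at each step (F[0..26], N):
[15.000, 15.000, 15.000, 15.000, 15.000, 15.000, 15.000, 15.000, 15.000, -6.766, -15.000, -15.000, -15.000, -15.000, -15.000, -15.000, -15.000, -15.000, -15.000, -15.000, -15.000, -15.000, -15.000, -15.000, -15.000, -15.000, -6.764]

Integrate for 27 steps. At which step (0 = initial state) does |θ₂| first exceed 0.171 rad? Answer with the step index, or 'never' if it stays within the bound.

apply F[0]=+15.000 → step 1: x=0.003, v=0.263, θ₁=0.242, ω₁=-0.269, θ₂=0.089, ω₂=-0.104
apply F[1]=+15.000 → step 2: x=0.011, v=0.468, θ₁=0.235, ω₁=-0.467, θ₂=0.086, ω₂=-0.216
apply F[2]=+15.000 → step 3: x=0.022, v=0.676, θ₁=0.224, ω₁=-0.685, θ₂=0.080, ω₂=-0.323
apply F[3]=+15.000 → step 4: x=0.038, v=0.888, θ₁=0.208, ω₁=-0.934, θ₂=0.073, ω₂=-0.423
apply F[4]=+15.000 → step 5: x=0.058, v=1.105, θ₁=0.186, ω₁=-1.224, θ₂=0.064, ω₂=-0.513
apply F[5]=+15.000 → step 6: x=0.082, v=1.328, θ₁=0.158, ω₁=-1.569, θ₂=0.053, ω₂=-0.591
apply F[6]=+15.000 → step 7: x=0.111, v=1.561, θ₁=0.123, ω₁=-1.985, θ₂=0.040, ω₂=-0.651
apply F[7]=+15.000 → step 8: x=0.144, v=1.803, θ₁=0.078, ω₁=-2.486, θ₂=0.027, ω₂=-0.689
apply F[8]=+15.000 → step 9: x=0.183, v=2.056, θ₁=0.023, ω₁=-3.082, θ₂=0.013, ω₂=-0.704
apply F[9]=-6.766 → step 10: x=0.223, v=1.940, θ₁=-0.036, ω₁=-2.796, θ₂=-0.001, ω₂=-0.699
apply F[10]=-15.000 → step 11: x=0.259, v=1.689, θ₁=-0.086, ω₁=-2.232, θ₂=-0.015, ω₂=-0.671
apply F[11]=-15.000 → step 12: x=0.291, v=1.448, θ₁=-0.126, ω₁=-1.760, θ₂=-0.028, ω₂=-0.621
apply F[12]=-15.000 → step 13: x=0.317, v=1.217, θ₁=-0.157, ω₁=-1.364, θ₂=-0.040, ω₂=-0.551
apply F[13]=-15.000 → step 14: x=0.339, v=0.993, θ₁=-0.181, ω₁=-1.029, θ₂=-0.050, ω₂=-0.466
apply F[14]=-15.000 → step 15: x=0.357, v=0.775, θ₁=-0.198, ω₁=-0.741, θ₂=-0.058, ω₂=-0.370
apply F[15]=-15.000 → step 16: x=0.370, v=0.561, θ₁=-0.211, ω₁=-0.486, θ₂=-0.065, ω₂=-0.267
apply F[16]=-15.000 → step 17: x=0.379, v=0.350, θ₁=-0.218, ω₁=-0.252, θ₂=-0.069, ω₂=-0.159
apply F[17]=-15.000 → step 18: x=0.384, v=0.140, θ₁=-0.221, ω₁=-0.028, θ₂=-0.071, ω₂=-0.048
apply F[18]=-15.000 → step 19: x=0.385, v=-0.069, θ₁=-0.219, ω₁=0.195, θ₂=-0.071, ω₂=0.061
apply F[19]=-15.000 → step 20: x=0.381, v=-0.280, θ₁=-0.213, ω₁=0.427, θ₂=-0.069, ω₂=0.169
apply F[20]=-15.000 → step 21: x=0.374, v=-0.493, θ₁=-0.202, ω₁=0.679, θ₂=-0.064, ω₂=0.272
apply F[21]=-15.000 → step 22: x=0.362, v=-0.709, θ₁=-0.186, ω₁=0.962, θ₂=-0.058, ω₂=0.367
apply F[22]=-15.000 → step 23: x=0.345, v=-0.932, θ₁=-0.163, ω₁=1.290, θ₂=-0.050, ω₂=0.451
apply F[23]=-15.000 → step 24: x=0.324, v=-1.161, θ₁=-0.134, ω₁=1.678, θ₂=-0.040, ω₂=0.520
apply F[24]=-15.000 → step 25: x=0.299, v=-1.399, θ₁=-0.095, ω₁=2.141, θ₂=-0.029, ω₂=0.570
apply F[25]=-15.000 → step 26: x=0.268, v=-1.648, θ₁=-0.047, ω₁=2.694, θ₂=-0.017, ω₂=0.596
apply F[26]=-6.764 → step 27: x=0.234, v=-1.763, θ₁=0.009, ω₁=2.972, θ₂=-0.005, ω₂=0.600
max |θ₂| = 0.090 ≤ 0.171 over all 28 states.

Answer: never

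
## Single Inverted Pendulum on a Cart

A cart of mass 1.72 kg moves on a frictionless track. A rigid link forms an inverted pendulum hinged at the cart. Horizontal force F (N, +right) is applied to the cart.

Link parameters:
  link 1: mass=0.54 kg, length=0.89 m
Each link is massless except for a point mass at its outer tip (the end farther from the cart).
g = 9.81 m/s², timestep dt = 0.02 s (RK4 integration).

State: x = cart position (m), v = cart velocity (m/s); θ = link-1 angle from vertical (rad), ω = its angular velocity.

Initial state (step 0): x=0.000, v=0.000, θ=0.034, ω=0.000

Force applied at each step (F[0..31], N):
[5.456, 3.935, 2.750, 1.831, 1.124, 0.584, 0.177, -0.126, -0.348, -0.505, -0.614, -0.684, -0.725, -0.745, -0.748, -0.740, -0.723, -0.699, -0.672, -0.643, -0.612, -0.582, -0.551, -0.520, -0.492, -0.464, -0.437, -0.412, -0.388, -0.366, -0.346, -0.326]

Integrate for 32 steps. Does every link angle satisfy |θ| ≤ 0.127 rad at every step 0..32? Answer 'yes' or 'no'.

Answer: yes

Derivation:
apply F[0]=+5.456 → step 1: x=0.001, v=0.061, θ=0.033, ω=-0.061
apply F[1]=+3.935 → step 2: x=0.002, v=0.105, θ=0.032, ω=-0.103
apply F[2]=+2.750 → step 3: x=0.005, v=0.135, θ=0.029, ω=-0.130
apply F[3]=+1.831 → step 4: x=0.008, v=0.155, θ=0.027, ω=-0.146
apply F[4]=+1.124 → step 5: x=0.011, v=0.166, θ=0.024, ω=-0.154
apply F[5]=+0.584 → step 6: x=0.014, v=0.172, θ=0.021, ω=-0.155
apply F[6]=+0.177 → step 7: x=0.018, v=0.173, θ=0.017, ω=-0.152
apply F[7]=-0.126 → step 8: x=0.021, v=0.170, θ=0.015, ω=-0.145
apply F[8]=-0.348 → step 9: x=0.024, v=0.165, θ=0.012, ω=-0.137
apply F[9]=-0.505 → step 10: x=0.028, v=0.159, θ=0.009, ω=-0.127
apply F[10]=-0.614 → step 11: x=0.031, v=0.151, θ=0.007, ω=-0.117
apply F[11]=-0.684 → step 12: x=0.034, v=0.143, θ=0.004, ω=-0.107
apply F[12]=-0.725 → step 13: x=0.036, v=0.134, θ=0.002, ω=-0.096
apply F[13]=-0.745 → step 14: x=0.039, v=0.125, θ=0.001, ω=-0.086
apply F[14]=-0.748 → step 15: x=0.041, v=0.117, θ=-0.001, ω=-0.076
apply F[15]=-0.740 → step 16: x=0.044, v=0.108, θ=-0.003, ω=-0.067
apply F[16]=-0.723 → step 17: x=0.046, v=0.100, θ=-0.004, ω=-0.059
apply F[17]=-0.699 → step 18: x=0.048, v=0.092, θ=-0.005, ω=-0.051
apply F[18]=-0.672 → step 19: x=0.049, v=0.085, θ=-0.006, ω=-0.044
apply F[19]=-0.643 → step 20: x=0.051, v=0.078, θ=-0.007, ω=-0.037
apply F[20]=-0.612 → step 21: x=0.053, v=0.071, θ=-0.007, ω=-0.031
apply F[21]=-0.582 → step 22: x=0.054, v=0.065, θ=-0.008, ω=-0.026
apply F[22]=-0.551 → step 23: x=0.055, v=0.059, θ=-0.008, ω=-0.021
apply F[23]=-0.520 → step 24: x=0.056, v=0.053, θ=-0.009, ω=-0.016
apply F[24]=-0.492 → step 25: x=0.057, v=0.048, θ=-0.009, ω=-0.013
apply F[25]=-0.464 → step 26: x=0.058, v=0.043, θ=-0.009, ω=-0.009
apply F[26]=-0.437 → step 27: x=0.059, v=0.039, θ=-0.009, ω=-0.006
apply F[27]=-0.412 → step 28: x=0.060, v=0.034, θ=-0.009, ω=-0.003
apply F[28]=-0.388 → step 29: x=0.060, v=0.031, θ=-0.009, ω=-0.001
apply F[29]=-0.366 → step 30: x=0.061, v=0.027, θ=-0.009, ω=0.001
apply F[30]=-0.346 → step 31: x=0.062, v=0.023, θ=-0.009, ω=0.003
apply F[31]=-0.326 → step 32: x=0.062, v=0.020, θ=-0.009, ω=0.004
Max |angle| over trajectory = 0.034 rad; bound = 0.127 → within bound.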